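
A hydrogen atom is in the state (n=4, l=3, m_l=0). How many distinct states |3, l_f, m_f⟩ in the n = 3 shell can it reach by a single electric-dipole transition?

3

E1 requires Δl = ±1, so l_f ∈ {2, 4}; with 0 ≤ l_f ≤ n_f−1 = 2, the allowed l_f values are {2}.
For l_f = 2: m_f ∈ {m_i−1, m_i, m_i+1} ∩ [−2, 2] = {-1, 0, 1} → 3 states.
Total: 3.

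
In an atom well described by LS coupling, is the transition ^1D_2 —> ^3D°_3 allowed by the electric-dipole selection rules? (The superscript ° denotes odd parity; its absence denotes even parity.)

forbidden

Initial level: S=0, L=2, J=2, parity even. Final level: S=1, L=2, J=3, parity odd.
Parity must change: even → odd — ✓.
ΔS = 0: S: 0 → 1 — ✗.
ΔL = 0, ±1 (not L=0↔0): L: 2 → 2, ΔL = +0 — ✓.
ΔJ = 0, ±1 (not J=0↔0): J: 2 → 3, ΔJ = +1 — ✓.
Rule(s) violated: ΔS.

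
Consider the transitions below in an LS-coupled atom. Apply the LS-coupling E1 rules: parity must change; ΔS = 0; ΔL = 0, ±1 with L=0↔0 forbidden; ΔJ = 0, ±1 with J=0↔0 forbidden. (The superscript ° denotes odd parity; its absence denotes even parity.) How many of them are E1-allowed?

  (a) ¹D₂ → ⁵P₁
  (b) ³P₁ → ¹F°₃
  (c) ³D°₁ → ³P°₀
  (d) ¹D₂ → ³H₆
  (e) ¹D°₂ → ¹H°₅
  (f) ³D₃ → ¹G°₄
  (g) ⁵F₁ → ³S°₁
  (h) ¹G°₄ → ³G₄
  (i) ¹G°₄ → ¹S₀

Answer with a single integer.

(a) forbidden (parity, ΔS fail)
(b) forbidden (ΔS, ΔL, ΔJ fail)
(c) forbidden (parity fails)
(d) forbidden (parity, ΔS, ΔL, ΔJ fail)
(e) forbidden (parity, ΔL, ΔJ fail)
(f) forbidden (ΔS, ΔL fail)
(g) forbidden (ΔS, ΔL fail)
(h) forbidden (ΔS fails)
(i) forbidden (ΔL, ΔJ fail)
Total allowed: 0 of 9.

0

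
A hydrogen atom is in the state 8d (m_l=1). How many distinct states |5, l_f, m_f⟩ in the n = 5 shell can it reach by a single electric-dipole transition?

5

E1 requires Δl = ±1, so l_f ∈ {1, 3}; with 0 ≤ l_f ≤ n_f−1 = 4, the allowed l_f values are {1, 3}.
For l_f = 1: m_f ∈ {m_i−1, m_i, m_i+1} ∩ [−1, 1] = {0, 1} → 2 states.
For l_f = 3: m_f ∈ {m_i−1, m_i, m_i+1} ∩ [−3, 3] = {0, 1, 2} → 3 states.
Total: 5.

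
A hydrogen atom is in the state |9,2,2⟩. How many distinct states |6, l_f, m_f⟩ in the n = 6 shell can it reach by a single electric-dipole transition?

4

E1 requires Δl = ±1, so l_f ∈ {1, 3}; with 0 ≤ l_f ≤ n_f−1 = 5, the allowed l_f values are {1, 3}.
For l_f = 1: m_f ∈ {m_i−1, m_i, m_i+1} ∩ [−1, 1] = {1} → 1 state.
For l_f = 3: m_f ∈ {m_i−1, m_i, m_i+1} ∩ [−3, 3] = {1, 2, 3} → 3 states.
Total: 4.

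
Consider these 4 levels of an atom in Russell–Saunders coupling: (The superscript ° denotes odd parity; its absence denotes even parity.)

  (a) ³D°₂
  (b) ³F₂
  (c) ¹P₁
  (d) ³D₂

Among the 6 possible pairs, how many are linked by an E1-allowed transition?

(a)–(b): allowed.
(a)–(c): forbidden (ΔS).
(a)–(d): allowed.
(b)–(c): forbidden (parity, ΔS, ΔL).
(b)–(d): forbidden (parity).
(c)–(d): forbidden (parity, ΔS).
Allowed pairs: 2 of 6.

2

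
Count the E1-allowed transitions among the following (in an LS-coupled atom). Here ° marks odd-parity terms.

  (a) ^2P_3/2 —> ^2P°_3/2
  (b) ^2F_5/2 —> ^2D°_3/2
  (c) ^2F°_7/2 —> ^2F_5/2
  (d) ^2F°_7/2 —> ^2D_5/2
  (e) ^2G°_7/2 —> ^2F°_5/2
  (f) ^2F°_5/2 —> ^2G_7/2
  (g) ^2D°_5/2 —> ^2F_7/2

6

(a) allowed
(b) allowed
(c) allowed
(d) allowed
(e) forbidden (parity fails)
(f) allowed
(g) allowed
Total allowed: 6 of 7.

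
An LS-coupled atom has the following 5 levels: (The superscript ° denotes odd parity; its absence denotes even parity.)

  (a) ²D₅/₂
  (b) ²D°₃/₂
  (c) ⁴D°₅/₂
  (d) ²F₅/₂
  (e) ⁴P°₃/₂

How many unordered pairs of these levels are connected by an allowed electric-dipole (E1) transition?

2

(a)–(b): allowed.
(a)–(c): forbidden (ΔS).
(a)–(d): forbidden (parity).
(a)–(e): forbidden (ΔS).
(b)–(c): forbidden (parity, ΔS).
(b)–(d): allowed.
(b)–(e): forbidden (parity, ΔS).
(c)–(d): forbidden (ΔS).
(c)–(e): forbidden (parity).
(d)–(e): forbidden (ΔS, ΔL).
Allowed pairs: 2 of 10.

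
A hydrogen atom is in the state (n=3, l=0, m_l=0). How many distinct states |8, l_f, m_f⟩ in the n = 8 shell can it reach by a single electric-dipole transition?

3

E1 requires Δl = ±1, so l_f ∈ {-1, 1}; with 0 ≤ l_f ≤ n_f−1 = 7, the allowed l_f values are {1}.
For l_f = 1: m_f ∈ {m_i−1, m_i, m_i+1} ∩ [−1, 1] = {-1, 0, 1} → 3 states.
Total: 3.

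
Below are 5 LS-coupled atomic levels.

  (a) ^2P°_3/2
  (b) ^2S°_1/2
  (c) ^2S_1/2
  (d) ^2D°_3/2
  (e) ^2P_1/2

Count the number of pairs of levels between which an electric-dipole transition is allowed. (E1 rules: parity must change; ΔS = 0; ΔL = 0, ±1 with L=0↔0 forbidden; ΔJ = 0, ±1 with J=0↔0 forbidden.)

4

(a)–(b): forbidden (parity).
(a)–(c): allowed.
(a)–(d): forbidden (parity).
(a)–(e): allowed.
(b)–(c): forbidden (ΔL).
(b)–(d): forbidden (parity, ΔL).
(b)–(e): allowed.
(c)–(d): forbidden (ΔL).
(c)–(e): forbidden (parity).
(d)–(e): allowed.
Allowed pairs: 4 of 10.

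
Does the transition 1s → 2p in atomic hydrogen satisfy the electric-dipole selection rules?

Initial l = 0, final l = 1, so Δl = +1. E1 requires Δl = ±1: ok.
All E1 selection rules are satisfied.

allowed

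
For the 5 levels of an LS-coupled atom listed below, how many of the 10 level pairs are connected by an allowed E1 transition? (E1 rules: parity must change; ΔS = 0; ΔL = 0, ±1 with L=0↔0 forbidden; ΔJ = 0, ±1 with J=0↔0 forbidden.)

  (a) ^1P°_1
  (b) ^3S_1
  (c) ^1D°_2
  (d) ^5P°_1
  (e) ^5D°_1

(a)–(b): forbidden (ΔS).
(a)–(c): forbidden (parity).
(a)–(d): forbidden (parity, ΔS).
(a)–(e): forbidden (parity, ΔS).
(b)–(c): forbidden (ΔS, ΔL).
(b)–(d): forbidden (ΔS).
(b)–(e): forbidden (ΔS, ΔL).
(c)–(d): forbidden (parity, ΔS).
(c)–(e): forbidden (parity, ΔS).
(d)–(e): forbidden (parity).
Allowed pairs: 0 of 10.

0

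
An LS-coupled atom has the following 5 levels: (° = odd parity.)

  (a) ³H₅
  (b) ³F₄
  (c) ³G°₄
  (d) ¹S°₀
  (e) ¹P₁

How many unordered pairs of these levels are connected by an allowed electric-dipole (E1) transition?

3

(a)–(b): forbidden (parity, ΔL).
(a)–(c): allowed.
(a)–(d): forbidden (ΔS, ΔL, ΔJ).
(a)–(e): forbidden (parity, ΔS, ΔL, ΔJ).
(b)–(c): allowed.
(b)–(d): forbidden (ΔS, ΔL, ΔJ).
(b)–(e): forbidden (parity, ΔS, ΔL, ΔJ).
(c)–(d): forbidden (parity, ΔS, ΔL, ΔJ).
(c)–(e): forbidden (ΔS, ΔL, ΔJ).
(d)–(e): allowed.
Allowed pairs: 3 of 10.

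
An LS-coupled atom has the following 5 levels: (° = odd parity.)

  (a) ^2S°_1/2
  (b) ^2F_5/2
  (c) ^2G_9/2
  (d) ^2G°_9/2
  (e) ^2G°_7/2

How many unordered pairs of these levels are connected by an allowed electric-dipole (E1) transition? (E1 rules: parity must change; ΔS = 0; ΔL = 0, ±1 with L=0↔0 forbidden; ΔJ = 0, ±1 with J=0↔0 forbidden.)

(a)–(b): forbidden (ΔL, ΔJ).
(a)–(c): forbidden (ΔL, ΔJ).
(a)–(d): forbidden (parity, ΔL, ΔJ).
(a)–(e): forbidden (parity, ΔL, ΔJ).
(b)–(c): forbidden (parity, ΔJ).
(b)–(d): forbidden (ΔJ).
(b)–(e): allowed.
(c)–(d): allowed.
(c)–(e): allowed.
(d)–(e): forbidden (parity).
Allowed pairs: 3 of 10.

3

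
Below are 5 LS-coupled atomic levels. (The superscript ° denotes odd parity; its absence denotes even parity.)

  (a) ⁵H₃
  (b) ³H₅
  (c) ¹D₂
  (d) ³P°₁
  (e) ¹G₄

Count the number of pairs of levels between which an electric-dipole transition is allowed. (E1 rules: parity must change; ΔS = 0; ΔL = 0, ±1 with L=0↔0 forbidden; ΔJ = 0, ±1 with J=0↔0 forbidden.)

0

(a)–(b): forbidden (parity, ΔS, ΔJ).
(a)–(c): forbidden (parity, ΔS, ΔL).
(a)–(d): forbidden (ΔS, ΔL, ΔJ).
(a)–(e): forbidden (parity, ΔS).
(b)–(c): forbidden (parity, ΔS, ΔL, ΔJ).
(b)–(d): forbidden (ΔL, ΔJ).
(b)–(e): forbidden (parity, ΔS).
(c)–(d): forbidden (ΔS).
(c)–(e): forbidden (parity, ΔL, ΔJ).
(d)–(e): forbidden (ΔS, ΔL, ΔJ).
Allowed pairs: 0 of 10.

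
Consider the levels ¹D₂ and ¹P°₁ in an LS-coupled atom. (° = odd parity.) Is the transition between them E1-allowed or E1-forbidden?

allowed

Reading off the term symbols: S 0→0, L 2→1, J 2→1, parity even→odd.
ΔJ = 0, ±1 (not J=0↔0): J: 2 → 1, ΔJ = -1 — passes.
Parity must change: even → odd — passes.
ΔS = 0: S: 0 → 0 — passes.
ΔL = 0, ±1 (not L=0↔0): L: 2 → 1, ΔL = -1 — passes.
All four E1 rules are satisfied.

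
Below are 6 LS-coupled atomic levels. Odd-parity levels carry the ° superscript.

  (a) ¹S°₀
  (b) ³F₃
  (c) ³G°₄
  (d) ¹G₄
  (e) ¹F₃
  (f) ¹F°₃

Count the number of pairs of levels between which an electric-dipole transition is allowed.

3

(a)–(b): forbidden (ΔS, ΔL, ΔJ).
(a)–(c): forbidden (parity, ΔS, ΔL, ΔJ).
(a)–(d): forbidden (ΔL, ΔJ).
(a)–(e): forbidden (ΔL, ΔJ).
(a)–(f): forbidden (parity, ΔL, ΔJ).
(b)–(c): allowed.
(b)–(d): forbidden (parity, ΔS).
(b)–(e): forbidden (parity, ΔS).
(b)–(f): forbidden (ΔS).
(c)–(d): forbidden (ΔS).
(c)–(e): forbidden (ΔS).
(c)–(f): forbidden (parity, ΔS).
(d)–(e): forbidden (parity).
(d)–(f): allowed.
(e)–(f): allowed.
Allowed pairs: 3 of 15.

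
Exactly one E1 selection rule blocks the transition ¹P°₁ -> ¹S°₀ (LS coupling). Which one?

parity

Parity must change: odd → odd — fails.
ΔS = 0: S: 0 → 0 — ok.
ΔL = 0, ±1 (not L=0↔0): L: 1 → 0, ΔL = -1 — ok.
ΔJ = 0, ±1 (not J=0↔0): J: 1 → 0, ΔJ = -1 — ok.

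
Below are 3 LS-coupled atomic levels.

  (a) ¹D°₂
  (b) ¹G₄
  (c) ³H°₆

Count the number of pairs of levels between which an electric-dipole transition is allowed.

(a)–(b): forbidden (ΔL, ΔJ).
(a)–(c): forbidden (parity, ΔS, ΔL, ΔJ).
(b)–(c): forbidden (ΔS, ΔJ).
Allowed pairs: 0 of 3.

0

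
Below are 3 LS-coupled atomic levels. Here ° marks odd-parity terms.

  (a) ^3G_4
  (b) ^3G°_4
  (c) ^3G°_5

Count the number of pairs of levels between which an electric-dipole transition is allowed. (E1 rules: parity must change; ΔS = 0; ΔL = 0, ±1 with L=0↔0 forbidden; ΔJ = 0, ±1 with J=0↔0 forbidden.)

(a)–(b): allowed.
(a)–(c): allowed.
(b)–(c): forbidden (parity).
Allowed pairs: 2 of 3.

2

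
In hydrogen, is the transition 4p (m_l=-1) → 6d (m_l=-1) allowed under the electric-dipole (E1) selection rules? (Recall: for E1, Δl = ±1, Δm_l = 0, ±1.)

allowed

Initial l = 1, final l = 2, so Δl = +1. E1 requires Δl = ±1: ok.
Δm_l = -1 − (-1) = +0. E1 requires Δm_l = 0, ±1: ok.
All E1 selection rules are satisfied.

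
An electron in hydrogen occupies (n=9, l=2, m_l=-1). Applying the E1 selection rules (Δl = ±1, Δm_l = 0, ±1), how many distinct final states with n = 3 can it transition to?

E1 requires Δl = ±1, so l_f ∈ {1, 3}; with 0 ≤ l_f ≤ n_f−1 = 2, the allowed l_f values are {1}.
For l_f = 1: m_f ∈ {m_i−1, m_i, m_i+1} ∩ [−1, 1] = {-1, 0} → 2 states.
Total: 2.

2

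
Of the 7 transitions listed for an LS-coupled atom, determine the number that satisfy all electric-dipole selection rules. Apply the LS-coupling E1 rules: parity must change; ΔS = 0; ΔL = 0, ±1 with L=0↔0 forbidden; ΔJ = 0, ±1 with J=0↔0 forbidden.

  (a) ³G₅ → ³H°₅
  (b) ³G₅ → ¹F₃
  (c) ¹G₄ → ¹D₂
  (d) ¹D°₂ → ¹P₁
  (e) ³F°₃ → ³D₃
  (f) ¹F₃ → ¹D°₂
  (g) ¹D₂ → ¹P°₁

(a) allowed
(b) forbidden (parity, ΔS, ΔJ fail)
(c) forbidden (parity, ΔL, ΔJ fail)
(d) allowed
(e) allowed
(f) allowed
(g) allowed
Total allowed: 5 of 7.

5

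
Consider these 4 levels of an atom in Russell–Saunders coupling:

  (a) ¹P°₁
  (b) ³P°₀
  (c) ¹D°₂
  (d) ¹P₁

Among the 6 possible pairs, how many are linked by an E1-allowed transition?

2

(a)–(b): forbidden (parity, ΔS).
(a)–(c): forbidden (parity).
(a)–(d): allowed.
(b)–(c): forbidden (parity, ΔS, ΔJ).
(b)–(d): forbidden (ΔS).
(c)–(d): allowed.
Allowed pairs: 2 of 6.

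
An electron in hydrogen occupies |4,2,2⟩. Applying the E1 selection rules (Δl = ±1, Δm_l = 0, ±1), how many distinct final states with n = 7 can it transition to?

E1 requires Δl = ±1, so l_f ∈ {1, 3}; with 0 ≤ l_f ≤ n_f−1 = 6, the allowed l_f values are {1, 3}.
For l_f = 1: m_f ∈ {m_i−1, m_i, m_i+1} ∩ [−1, 1] = {1} → 1 state.
For l_f = 3: m_f ∈ {m_i−1, m_i, m_i+1} ∩ [−3, 3] = {1, 2, 3} → 3 states.
Total: 4.

4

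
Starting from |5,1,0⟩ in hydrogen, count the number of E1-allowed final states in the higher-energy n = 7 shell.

4

E1 requires Δl = ±1, so l_f ∈ {0, 2}; with 0 ≤ l_f ≤ n_f−1 = 6, the allowed l_f values are {0, 2}.
For l_f = 0: m_f ∈ {m_i−1, m_i, m_i+1} ∩ [−0, 0] = {0} → 1 state.
For l_f = 2: m_f ∈ {m_i−1, m_i, m_i+1} ∩ [−2, 2] = {-1, 0, 1} → 3 states.
Total: 4.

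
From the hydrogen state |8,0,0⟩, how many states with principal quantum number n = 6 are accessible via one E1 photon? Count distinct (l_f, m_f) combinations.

3

E1 requires Δl = ±1, so l_f ∈ {-1, 1}; with 0 ≤ l_f ≤ n_f−1 = 5, the allowed l_f values are {1}.
For l_f = 1: m_f ∈ {m_i−1, m_i, m_i+1} ∩ [−1, 1] = {-1, 0, 1} → 3 states.
Total: 3.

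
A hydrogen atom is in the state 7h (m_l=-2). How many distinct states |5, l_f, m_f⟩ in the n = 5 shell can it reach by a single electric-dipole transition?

3

E1 requires Δl = ±1, so l_f ∈ {4, 6}; with 0 ≤ l_f ≤ n_f−1 = 4, the allowed l_f values are {4}.
For l_f = 4: m_f ∈ {m_i−1, m_i, m_i+1} ∩ [−4, 4] = {-3, -2, -1} → 3 states.
Total: 3.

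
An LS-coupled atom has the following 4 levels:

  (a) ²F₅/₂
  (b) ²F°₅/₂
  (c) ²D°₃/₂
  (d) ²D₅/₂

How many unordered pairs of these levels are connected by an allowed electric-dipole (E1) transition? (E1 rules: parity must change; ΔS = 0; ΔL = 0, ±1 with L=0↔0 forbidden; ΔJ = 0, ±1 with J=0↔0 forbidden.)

4

(a)–(b): allowed.
(a)–(c): allowed.
(a)–(d): forbidden (parity).
(b)–(c): forbidden (parity).
(b)–(d): allowed.
(c)–(d): allowed.
Allowed pairs: 4 of 6.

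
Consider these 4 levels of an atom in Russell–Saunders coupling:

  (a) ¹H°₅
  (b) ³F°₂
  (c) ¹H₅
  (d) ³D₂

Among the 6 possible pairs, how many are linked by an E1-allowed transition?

2

(a)–(b): forbidden (parity, ΔS, ΔL, ΔJ).
(a)–(c): allowed.
(a)–(d): forbidden (ΔS, ΔL, ΔJ).
(b)–(c): forbidden (ΔS, ΔL, ΔJ).
(b)–(d): allowed.
(c)–(d): forbidden (parity, ΔS, ΔL, ΔJ).
Allowed pairs: 2 of 6.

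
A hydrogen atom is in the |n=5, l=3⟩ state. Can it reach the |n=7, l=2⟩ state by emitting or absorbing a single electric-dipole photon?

Initial l = 3, final l = 2, so Δl = -1. E1 requires Δl = ±1: satisfied.
All E1 selection rules are satisfied.

allowed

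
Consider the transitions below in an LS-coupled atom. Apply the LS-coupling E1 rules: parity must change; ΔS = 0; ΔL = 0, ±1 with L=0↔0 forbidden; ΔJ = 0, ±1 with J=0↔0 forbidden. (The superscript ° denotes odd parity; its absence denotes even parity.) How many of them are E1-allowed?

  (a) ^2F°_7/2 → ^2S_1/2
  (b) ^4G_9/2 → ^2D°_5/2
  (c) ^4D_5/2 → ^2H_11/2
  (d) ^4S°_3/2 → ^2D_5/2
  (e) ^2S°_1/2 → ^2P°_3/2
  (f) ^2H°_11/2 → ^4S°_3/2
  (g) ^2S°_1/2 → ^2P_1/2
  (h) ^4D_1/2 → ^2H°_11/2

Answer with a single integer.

(a) forbidden (ΔL, ΔJ fail)
(b) forbidden (ΔS, ΔL, ΔJ fail)
(c) forbidden (parity, ΔS, ΔL, ΔJ fail)
(d) forbidden (ΔS, ΔL fail)
(e) forbidden (parity fails)
(f) forbidden (parity, ΔS, ΔL, ΔJ fail)
(g) allowed
(h) forbidden (ΔS, ΔL, ΔJ fail)
Total allowed: 1 of 8.

1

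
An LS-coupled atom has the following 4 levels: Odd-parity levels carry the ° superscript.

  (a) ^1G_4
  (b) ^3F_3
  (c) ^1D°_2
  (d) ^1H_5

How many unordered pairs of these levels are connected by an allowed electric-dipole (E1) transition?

0

(a)–(b): forbidden (parity, ΔS).
(a)–(c): forbidden (ΔL, ΔJ).
(a)–(d): forbidden (parity).
(b)–(c): forbidden (ΔS).
(b)–(d): forbidden (parity, ΔS, ΔL, ΔJ).
(c)–(d): forbidden (ΔL, ΔJ).
Allowed pairs: 0 of 6.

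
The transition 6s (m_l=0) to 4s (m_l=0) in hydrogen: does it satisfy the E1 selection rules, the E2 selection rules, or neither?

neither

Δl = 0 − 0 = +0; l_i + l_f = 0.
Δm_l = +0.
E1 (Δl = ±1, |Δm_l| ≤ 1): not satisfied.
E2 (Δl = 0,±2, l_i+l_f ≥ 2, |Δm_l| ≤ 2): not satisfied.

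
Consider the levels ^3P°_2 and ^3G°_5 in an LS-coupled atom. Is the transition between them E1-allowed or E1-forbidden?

ΔL = 0, ±1 (not L=0↔0): L: 1 → 4, ΔL = +3 — violated.
ΔJ = 0, ±1 (not J=0↔0): J: 2 → 5, ΔJ = +3 — violated.
ΔS = 0: S: 1 → 1 — satisfied.
Parity must change: odd → odd — violated.
Rule(s) violated: parity, ΔL, ΔJ.

forbidden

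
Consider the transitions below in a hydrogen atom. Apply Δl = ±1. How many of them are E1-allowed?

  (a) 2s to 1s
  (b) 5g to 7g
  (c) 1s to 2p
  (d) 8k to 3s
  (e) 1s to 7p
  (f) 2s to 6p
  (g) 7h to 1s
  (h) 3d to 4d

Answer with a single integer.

3

(a) forbidden — Δl = +0 (E1 requires Δl = ±1)
(b) forbidden — Δl = +0 (E1 requires Δl = ±1)
(c) allowed
(d) forbidden — Δl = -7 (E1 requires Δl = ±1)
(e) allowed
(f) allowed
(g) forbidden — Δl = -5 (E1 requires Δl = ±1)
(h) forbidden — Δl = +0 (E1 requires Δl = ±1)
Total allowed: 3 of 8.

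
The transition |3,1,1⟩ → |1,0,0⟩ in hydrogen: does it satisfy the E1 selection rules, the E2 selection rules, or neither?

Δl = 0 − 1 = -1; l_i + l_f = 1.
Δm_l = -1.
E1 (Δl = ±1, |Δm_l| ≤ 1): satisfied.
E2 (Δl = 0,±2, l_i+l_f ≥ 2, |Δm_l| ≤ 2): not satisfied.

E1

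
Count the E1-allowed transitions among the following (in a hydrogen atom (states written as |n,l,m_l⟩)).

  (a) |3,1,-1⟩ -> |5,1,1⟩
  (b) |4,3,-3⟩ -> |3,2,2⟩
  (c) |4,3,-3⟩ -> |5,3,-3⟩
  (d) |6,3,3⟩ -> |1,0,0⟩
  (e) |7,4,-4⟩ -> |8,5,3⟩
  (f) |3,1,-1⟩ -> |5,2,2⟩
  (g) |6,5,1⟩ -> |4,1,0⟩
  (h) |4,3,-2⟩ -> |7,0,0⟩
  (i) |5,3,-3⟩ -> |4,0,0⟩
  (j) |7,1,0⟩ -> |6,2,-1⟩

(a) forbidden — Δl = +0 (E1 requires Δl = ±1); Δm_l = +2 (E1 requires Δm_l = 0, ±1)
(b) forbidden — Δm_l = +5 (E1 requires Δm_l = 0, ±1)
(c) forbidden — Δl = +0 (E1 requires Δl = ±1)
(d) forbidden — Δl = -3 (E1 requires Δl = ±1); Δm_l = -3 (E1 requires Δm_l = 0, ±1)
(e) forbidden — Δm_l = +7 (E1 requires Δm_l = 0, ±1)
(f) forbidden — Δm_l = +3 (E1 requires Δm_l = 0, ±1)
(g) forbidden — Δl = -4 (E1 requires Δl = ±1)
(h) forbidden — Δl = -3 (E1 requires Δl = ±1); Δm_l = +2 (E1 requires Δm_l = 0, ±1)
(i) forbidden — Δl = -3 (E1 requires Δl = ±1); Δm_l = +3 (E1 requires Δm_l = 0, ±1)
(j) allowed
Total allowed: 1 of 10.

1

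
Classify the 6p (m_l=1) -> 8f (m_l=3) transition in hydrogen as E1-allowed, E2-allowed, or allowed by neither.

Δl = 3 − 1 = +2; l_i + l_f = 4.
Δm_l = +2.
E1 (Δl = ±1, |Δm_l| ≤ 1): not satisfied.
E2 (Δl = 0,±2, l_i+l_f ≥ 2, |Δm_l| ≤ 2): satisfied.

E2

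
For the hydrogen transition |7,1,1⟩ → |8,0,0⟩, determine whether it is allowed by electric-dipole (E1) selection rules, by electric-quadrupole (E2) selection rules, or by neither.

Δl = 0 − 1 = -1; l_i + l_f = 1.
Δm_l = -1.
E1 (Δl = ±1, |Δm_l| ≤ 1): satisfied.
E2 (Δl = 0,±2, l_i+l_f ≥ 2, |Δm_l| ≤ 2): not satisfied.

E1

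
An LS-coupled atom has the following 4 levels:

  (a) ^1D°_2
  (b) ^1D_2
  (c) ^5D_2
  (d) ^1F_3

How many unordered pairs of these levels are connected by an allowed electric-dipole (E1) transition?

2

(a)–(b): allowed.
(a)–(c): forbidden (ΔS).
(a)–(d): allowed.
(b)–(c): forbidden (parity, ΔS).
(b)–(d): forbidden (parity).
(c)–(d): forbidden (parity, ΔS).
Allowed pairs: 2 of 6.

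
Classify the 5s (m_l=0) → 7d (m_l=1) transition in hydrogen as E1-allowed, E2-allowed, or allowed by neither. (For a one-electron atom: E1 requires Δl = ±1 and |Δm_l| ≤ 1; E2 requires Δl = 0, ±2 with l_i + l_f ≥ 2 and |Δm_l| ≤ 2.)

Δl = 2 − 0 = +2; l_i + l_f = 2.
Δm_l = +1.
E1 (Δl = ±1, |Δm_l| ≤ 1): not satisfied.
E2 (Δl = 0,±2, l_i+l_f ≥ 2, |Δm_l| ≤ 2): satisfied.

E2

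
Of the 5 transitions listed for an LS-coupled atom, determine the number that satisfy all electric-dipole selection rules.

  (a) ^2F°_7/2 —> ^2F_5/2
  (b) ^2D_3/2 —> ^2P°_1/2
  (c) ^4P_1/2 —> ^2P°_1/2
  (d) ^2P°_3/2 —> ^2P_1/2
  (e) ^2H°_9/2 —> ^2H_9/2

4

(a) allowed
(b) allowed
(c) forbidden (ΔS fails)
(d) allowed
(e) allowed
Total allowed: 4 of 5.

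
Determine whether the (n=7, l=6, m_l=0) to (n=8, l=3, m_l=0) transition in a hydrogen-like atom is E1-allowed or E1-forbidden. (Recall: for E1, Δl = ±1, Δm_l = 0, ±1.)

Initial l = 6, final l = 3, so Δl = -3. E1 requires Δl = ±1: fails.
Δm_l = 0 − (0) = +0. E1 requires Δm_l = 0, ±1: passes.
The transition is electric-dipole forbidden.

forbidden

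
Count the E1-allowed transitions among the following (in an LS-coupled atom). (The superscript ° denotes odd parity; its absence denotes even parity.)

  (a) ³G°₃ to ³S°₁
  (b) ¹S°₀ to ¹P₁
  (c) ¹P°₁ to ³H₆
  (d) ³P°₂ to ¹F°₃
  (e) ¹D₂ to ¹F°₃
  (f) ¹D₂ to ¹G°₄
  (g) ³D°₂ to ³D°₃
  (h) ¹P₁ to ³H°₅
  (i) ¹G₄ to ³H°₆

2

(a) forbidden (parity, ΔL, ΔJ fail)
(b) allowed
(c) forbidden (ΔS, ΔL, ΔJ fail)
(d) forbidden (parity, ΔS, ΔL fail)
(e) allowed
(f) forbidden (ΔL, ΔJ fail)
(g) forbidden (parity fails)
(h) forbidden (ΔS, ΔL, ΔJ fail)
(i) forbidden (ΔS, ΔJ fail)
Total allowed: 2 of 9.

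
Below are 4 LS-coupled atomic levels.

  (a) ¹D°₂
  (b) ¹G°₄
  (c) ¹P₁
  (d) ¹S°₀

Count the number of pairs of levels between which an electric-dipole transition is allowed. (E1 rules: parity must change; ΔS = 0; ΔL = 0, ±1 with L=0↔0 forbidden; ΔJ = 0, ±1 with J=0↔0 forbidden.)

(a)–(b): forbidden (parity, ΔL, ΔJ).
(a)–(c): allowed.
(a)–(d): forbidden (parity, ΔL, ΔJ).
(b)–(c): forbidden (ΔL, ΔJ).
(b)–(d): forbidden (parity, ΔL, ΔJ).
(c)–(d): allowed.
Allowed pairs: 2 of 6.

2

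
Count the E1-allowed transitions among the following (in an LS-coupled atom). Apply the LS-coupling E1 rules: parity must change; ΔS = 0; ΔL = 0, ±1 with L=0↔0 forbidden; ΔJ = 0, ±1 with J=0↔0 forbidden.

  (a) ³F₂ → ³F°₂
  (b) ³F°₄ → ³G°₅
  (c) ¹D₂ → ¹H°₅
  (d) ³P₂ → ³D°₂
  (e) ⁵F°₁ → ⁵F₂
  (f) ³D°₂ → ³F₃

4

(a) allowed
(b) forbidden (parity fails)
(c) forbidden (ΔL, ΔJ fail)
(d) allowed
(e) allowed
(f) allowed
Total allowed: 4 of 6.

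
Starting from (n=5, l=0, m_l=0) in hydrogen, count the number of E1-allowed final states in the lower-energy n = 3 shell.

3

E1 requires Δl = ±1, so l_f ∈ {-1, 1}; with 0 ≤ l_f ≤ n_f−1 = 2, the allowed l_f values are {1}.
For l_f = 1: m_f ∈ {m_i−1, m_i, m_i+1} ∩ [−1, 1] = {-1, 0, 1} → 3 states.
Total: 3.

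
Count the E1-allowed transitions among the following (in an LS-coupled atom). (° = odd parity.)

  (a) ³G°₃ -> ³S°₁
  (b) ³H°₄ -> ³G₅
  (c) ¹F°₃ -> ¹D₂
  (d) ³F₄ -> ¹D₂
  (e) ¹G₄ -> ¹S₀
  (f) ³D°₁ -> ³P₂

3

(a) forbidden (parity, ΔL, ΔJ fail)
(b) allowed
(c) allowed
(d) forbidden (parity, ΔS, ΔJ fail)
(e) forbidden (parity, ΔL, ΔJ fail)
(f) allowed
Total allowed: 3 of 6.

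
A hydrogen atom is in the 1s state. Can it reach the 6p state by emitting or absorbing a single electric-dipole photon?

Initial l = 0, final l = 1, so Δl = +1. E1 requires Δl = ±1: satisfied.
All E1 selection rules are satisfied.

allowed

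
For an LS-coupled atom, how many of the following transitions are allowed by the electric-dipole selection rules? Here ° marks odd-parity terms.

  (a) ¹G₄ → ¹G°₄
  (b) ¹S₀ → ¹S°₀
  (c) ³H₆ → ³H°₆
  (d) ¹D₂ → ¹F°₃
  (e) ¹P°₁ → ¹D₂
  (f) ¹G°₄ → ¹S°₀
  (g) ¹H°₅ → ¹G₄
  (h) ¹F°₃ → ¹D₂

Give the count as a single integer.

(a) allowed
(b) forbidden (ΔL, ΔJ fail)
(c) allowed
(d) allowed
(e) allowed
(f) forbidden (parity, ΔL, ΔJ fail)
(g) allowed
(h) allowed
Total allowed: 6 of 8.

6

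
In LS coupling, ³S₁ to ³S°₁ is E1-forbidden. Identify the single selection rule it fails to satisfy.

Reading off the term symbols: S 1→1, L 0→0, J 1→1, parity even→odd.
Parity must change: even → odd — satisfied.
ΔS = 0: S: 1 → 1 — satisfied.
ΔL = 0, ±1 (not L=0↔0): L: 0 → 0, ΔL = +0 — violated.
ΔJ = 0, ±1 (not J=0↔0): J: 1 → 1, ΔJ = +0 — satisfied.

the L=0 ↔ L=0 exclusion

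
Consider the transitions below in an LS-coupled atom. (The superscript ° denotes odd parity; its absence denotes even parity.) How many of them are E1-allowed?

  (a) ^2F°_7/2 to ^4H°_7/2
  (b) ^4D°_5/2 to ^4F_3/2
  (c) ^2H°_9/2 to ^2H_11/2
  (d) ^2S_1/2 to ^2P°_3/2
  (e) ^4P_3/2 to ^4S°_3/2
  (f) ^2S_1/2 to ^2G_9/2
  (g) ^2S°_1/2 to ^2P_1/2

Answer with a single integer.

(a) forbidden (parity, ΔS, ΔL fail)
(b) allowed
(c) allowed
(d) allowed
(e) allowed
(f) forbidden (parity, ΔL, ΔJ fail)
(g) allowed
Total allowed: 5 of 7.

5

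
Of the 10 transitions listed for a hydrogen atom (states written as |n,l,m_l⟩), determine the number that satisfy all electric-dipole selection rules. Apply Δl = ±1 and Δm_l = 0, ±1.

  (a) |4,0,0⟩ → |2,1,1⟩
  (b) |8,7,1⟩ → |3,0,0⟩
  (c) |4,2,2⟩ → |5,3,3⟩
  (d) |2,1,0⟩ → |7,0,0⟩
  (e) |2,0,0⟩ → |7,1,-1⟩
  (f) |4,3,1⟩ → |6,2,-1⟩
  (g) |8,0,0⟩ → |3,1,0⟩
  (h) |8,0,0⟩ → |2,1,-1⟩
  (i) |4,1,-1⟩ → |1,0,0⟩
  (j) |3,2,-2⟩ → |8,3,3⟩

7

(a) allowed
(b) forbidden — Δl = -7 (E1 requires Δl = ±1)
(c) allowed
(d) allowed
(e) allowed
(f) forbidden — Δm_l = -2 (E1 requires Δm_l = 0, ±1)
(g) allowed
(h) allowed
(i) allowed
(j) forbidden — Δm_l = +5 (E1 requires Δm_l = 0, ±1)
Total allowed: 7 of 10.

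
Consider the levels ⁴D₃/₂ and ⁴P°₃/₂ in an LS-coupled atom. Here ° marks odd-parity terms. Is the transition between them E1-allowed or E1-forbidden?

allowed

Parity must change: even → odd — passes.
ΔS = 0: S: 3/2 → 3/2 — passes.
ΔJ = 0, ±1 (not J=0↔0): J: 3/2 → 3/2, ΔJ = +0 — passes.
ΔL = 0, ±1 (not L=0↔0): L: 2 → 1, ΔL = -1 — passes.
All four E1 rules are satisfied.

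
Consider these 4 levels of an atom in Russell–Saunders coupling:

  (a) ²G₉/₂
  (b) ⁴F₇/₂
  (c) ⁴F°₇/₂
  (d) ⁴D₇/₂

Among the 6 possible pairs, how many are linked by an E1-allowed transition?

2

(a)–(b): forbidden (parity, ΔS).
(a)–(c): forbidden (ΔS).
(a)–(d): forbidden (parity, ΔS, ΔL).
(b)–(c): allowed.
(b)–(d): forbidden (parity).
(c)–(d): allowed.
Allowed pairs: 2 of 6.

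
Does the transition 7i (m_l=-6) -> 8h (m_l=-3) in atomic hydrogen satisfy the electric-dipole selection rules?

Initial l = 6, final l = 5, so Δl = -1. E1 requires Δl = ±1: passes.
m_l: -6 → -3 (Δm_l = +3). |Δm_l| ≤ 1 fails.
The transition is electric-dipole forbidden.

forbidden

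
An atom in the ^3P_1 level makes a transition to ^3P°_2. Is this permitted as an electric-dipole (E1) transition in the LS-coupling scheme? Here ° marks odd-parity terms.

allowed

Reading off the term symbols: S 1→1, L 1→1, J 1→2, parity even→odd.
Parity must change: even → odd — passes.
ΔS = 0: S: 1 → 1 — passes.
ΔL = 0, ±1 (not L=0↔0): L: 1 → 1, ΔL = +0 — passes.
ΔJ = 0, ±1 (not J=0↔0): J: 1 → 2, ΔJ = +1 — passes.
All four E1 rules are satisfied.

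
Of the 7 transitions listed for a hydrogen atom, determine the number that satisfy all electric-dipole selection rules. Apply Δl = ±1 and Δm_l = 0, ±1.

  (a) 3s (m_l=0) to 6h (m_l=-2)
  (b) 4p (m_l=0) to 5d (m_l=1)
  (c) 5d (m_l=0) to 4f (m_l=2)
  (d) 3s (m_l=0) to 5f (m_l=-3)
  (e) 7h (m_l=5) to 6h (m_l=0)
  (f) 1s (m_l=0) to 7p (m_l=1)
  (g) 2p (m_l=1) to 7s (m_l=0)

(a) forbidden — Δl = +5 (E1 requires Δl = ±1); Δm_l = -2 (E1 requires Δm_l = 0, ±1)
(b) allowed
(c) forbidden — Δm_l = +2 (E1 requires Δm_l = 0, ±1)
(d) forbidden — Δl = +3 (E1 requires Δl = ±1); Δm_l = -3 (E1 requires Δm_l = 0, ±1)
(e) forbidden — Δl = +0 (E1 requires Δl = ±1); Δm_l = -5 (E1 requires Δm_l = 0, ±1)
(f) allowed
(g) allowed
Total allowed: 3 of 7.

3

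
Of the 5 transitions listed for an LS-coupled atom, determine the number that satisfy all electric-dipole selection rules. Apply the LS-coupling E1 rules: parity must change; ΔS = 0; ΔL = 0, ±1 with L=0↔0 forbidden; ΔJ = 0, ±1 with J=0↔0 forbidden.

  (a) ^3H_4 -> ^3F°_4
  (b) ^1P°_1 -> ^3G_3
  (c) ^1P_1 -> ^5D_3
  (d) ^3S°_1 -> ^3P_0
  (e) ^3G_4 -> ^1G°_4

(a) forbidden (ΔL fails)
(b) forbidden (ΔS, ΔL, ΔJ fail)
(c) forbidden (parity, ΔS, ΔJ fail)
(d) allowed
(e) forbidden (ΔS fails)
Total allowed: 1 of 5.

1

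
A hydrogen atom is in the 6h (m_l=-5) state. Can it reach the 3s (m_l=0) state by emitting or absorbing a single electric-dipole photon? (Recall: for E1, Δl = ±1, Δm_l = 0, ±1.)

forbidden

Δl = 0 − 5 = -5; the E1 rule Δl = ±1 is ✗.
m_l: -5 → 0 (Δm_l = +5). |Δm_l| ≤ 1 ✗.
The transition is electric-dipole forbidden.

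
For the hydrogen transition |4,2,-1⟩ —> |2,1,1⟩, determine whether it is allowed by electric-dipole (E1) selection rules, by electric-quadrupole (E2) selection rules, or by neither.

Δl = 1 − 2 = -1; l_i + l_f = 3.
Δm_l = +2.
E1 (Δl = ±1, |Δm_l| ≤ 1): not satisfied.
E2 (Δl = 0,±2, l_i+l_f ≥ 2, |Δm_l| ≤ 2): not satisfied.

neither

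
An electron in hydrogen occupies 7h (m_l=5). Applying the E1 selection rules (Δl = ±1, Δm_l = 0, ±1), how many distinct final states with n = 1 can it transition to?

E1 requires l_f ∈ {4, 6}, but neither lies in [0, 0], so no final state is reachable.
Total: 0.

0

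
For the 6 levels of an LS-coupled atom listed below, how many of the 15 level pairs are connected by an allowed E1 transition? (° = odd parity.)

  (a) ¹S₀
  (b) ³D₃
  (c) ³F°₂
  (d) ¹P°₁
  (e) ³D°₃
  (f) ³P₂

(a)–(b): forbidden (parity, ΔS, ΔL, ΔJ).
(a)–(c): forbidden (ΔS, ΔL, ΔJ).
(a)–(d): allowed.
(a)–(e): forbidden (ΔS, ΔL, ΔJ).
(a)–(f): forbidden (parity, ΔS, ΔJ).
(b)–(c): allowed.
(b)–(d): forbidden (ΔS, ΔJ).
(b)–(e): allowed.
(b)–(f): forbidden (parity).
(c)–(d): forbidden (parity, ΔS, ΔL).
(c)–(e): forbidden (parity).
(c)–(f): forbidden (ΔL).
(d)–(e): forbidden (parity, ΔS, ΔJ).
(d)–(f): forbidden (ΔS).
(e)–(f): allowed.
Allowed pairs: 4 of 15.

4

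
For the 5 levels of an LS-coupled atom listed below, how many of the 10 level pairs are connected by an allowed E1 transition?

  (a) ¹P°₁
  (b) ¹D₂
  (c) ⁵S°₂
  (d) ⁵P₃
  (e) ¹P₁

3

(a)–(b): allowed.
(a)–(c): forbidden (parity, ΔS).
(a)–(d): forbidden (ΔS, ΔJ).
(a)–(e): allowed.
(b)–(c): forbidden (ΔS, ΔL).
(b)–(d): forbidden (parity, ΔS).
(b)–(e): forbidden (parity).
(c)–(d): allowed.
(c)–(e): forbidden (ΔS).
(d)–(e): forbidden (parity, ΔS, ΔJ).
Allowed pairs: 3 of 10.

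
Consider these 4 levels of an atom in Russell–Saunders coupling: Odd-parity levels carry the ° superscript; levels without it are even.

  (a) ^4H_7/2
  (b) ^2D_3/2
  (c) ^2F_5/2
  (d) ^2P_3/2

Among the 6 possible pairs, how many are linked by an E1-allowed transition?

0

(a)–(b): forbidden (parity, ΔS, ΔL, ΔJ).
(a)–(c): forbidden (parity, ΔS, ΔL).
(a)–(d): forbidden (parity, ΔS, ΔL, ΔJ).
(b)–(c): forbidden (parity).
(b)–(d): forbidden (parity).
(c)–(d): forbidden (parity, ΔL).
Allowed pairs: 0 of 6.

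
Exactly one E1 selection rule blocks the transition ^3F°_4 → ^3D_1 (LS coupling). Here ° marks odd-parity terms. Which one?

the ΔJ = 0, ±1 rule

Parity must change: odd → even — passes.
ΔS = 0: S: 1 → 1 — passes.
ΔL = 0, ±1 (not L=0↔0): L: 3 → 2, ΔL = -1 — passes.
ΔJ = 0, ±1 (not J=0↔0): J: 4 → 1, ΔJ = -3 — fails.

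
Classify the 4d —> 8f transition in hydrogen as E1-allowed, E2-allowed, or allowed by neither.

Δl = 3 − 2 = +1; l_i + l_f = 5.
E1 (Δl = ±1): satisfied.
E2 (Δl = 0,±2, l_i+l_f ≥ 2): not satisfied.

E1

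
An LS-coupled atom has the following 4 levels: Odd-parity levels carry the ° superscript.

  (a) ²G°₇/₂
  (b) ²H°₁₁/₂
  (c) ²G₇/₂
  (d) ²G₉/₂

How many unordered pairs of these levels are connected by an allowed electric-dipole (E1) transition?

(a)–(b): forbidden (parity, ΔJ).
(a)–(c): allowed.
(a)–(d): allowed.
(b)–(c): forbidden (ΔJ).
(b)–(d): allowed.
(c)–(d): forbidden (parity).
Allowed pairs: 3 of 6.

3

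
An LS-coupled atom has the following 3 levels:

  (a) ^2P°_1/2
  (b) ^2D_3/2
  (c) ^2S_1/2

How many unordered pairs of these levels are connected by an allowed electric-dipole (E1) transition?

2

(a)–(b): allowed.
(a)–(c): allowed.
(b)–(c): forbidden (parity, ΔL).
Allowed pairs: 2 of 3.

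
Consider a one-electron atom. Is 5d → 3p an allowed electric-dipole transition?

allowed

Initial l = 2, final l = 1, so Δl = -1. E1 requires Δl = ±1: satisfied.
All E1 selection rules are satisfied.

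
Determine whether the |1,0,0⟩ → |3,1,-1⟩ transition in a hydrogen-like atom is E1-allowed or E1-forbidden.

allowed

Initial l = 0, final l = 1, so Δl = +1. E1 requires Δl = ±1: satisfied.
Δm_l = -1 − (0) = -1. E1 requires Δm_l = 0, ±1: satisfied.
All E1 selection rules are satisfied.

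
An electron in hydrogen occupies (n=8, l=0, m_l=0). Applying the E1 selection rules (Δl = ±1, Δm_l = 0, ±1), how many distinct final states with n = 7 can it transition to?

3

E1 requires Δl = ±1, so l_f ∈ {-1, 1}; with 0 ≤ l_f ≤ n_f−1 = 6, the allowed l_f values are {1}.
For l_f = 1: m_f ∈ {m_i−1, m_i, m_i+1} ∩ [−1, 1] = {-1, 0, 1} → 3 states.
Total: 3.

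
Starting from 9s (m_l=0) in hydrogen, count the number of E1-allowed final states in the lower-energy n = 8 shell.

3

E1 requires Δl = ±1, so l_f ∈ {-1, 1}; with 0 ≤ l_f ≤ n_f−1 = 7, the allowed l_f values are {1}.
For l_f = 1: m_f ∈ {m_i−1, m_i, m_i+1} ∩ [−1, 1] = {-1, 0, 1} → 3 states.
Total: 3.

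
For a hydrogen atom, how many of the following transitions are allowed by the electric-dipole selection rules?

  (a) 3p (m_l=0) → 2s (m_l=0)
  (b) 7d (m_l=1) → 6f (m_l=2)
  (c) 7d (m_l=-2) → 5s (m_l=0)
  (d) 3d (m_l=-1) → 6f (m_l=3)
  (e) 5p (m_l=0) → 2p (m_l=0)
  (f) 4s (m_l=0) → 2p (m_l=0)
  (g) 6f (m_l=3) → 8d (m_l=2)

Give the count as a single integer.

4

(a) allowed
(b) allowed
(c) forbidden — Δl = -2 (E1 requires Δl = ±1); Δm_l = +2 (E1 requires Δm_l = 0, ±1)
(d) forbidden — Δm_l = +4 (E1 requires Δm_l = 0, ±1)
(e) forbidden — Δl = +0 (E1 requires Δl = ±1)
(f) allowed
(g) allowed
Total allowed: 4 of 7.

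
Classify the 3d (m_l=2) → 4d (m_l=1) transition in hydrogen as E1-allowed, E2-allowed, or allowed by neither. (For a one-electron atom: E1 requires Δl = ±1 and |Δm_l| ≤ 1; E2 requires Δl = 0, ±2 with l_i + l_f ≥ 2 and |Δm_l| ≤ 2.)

Δl = 2 − 2 = +0; l_i + l_f = 4.
Δm_l = -1.
E1 (Δl = ±1, |Δm_l| ≤ 1): not satisfied.
E2 (Δl = 0,±2, l_i+l_f ≥ 2, |Δm_l| ≤ 2): satisfied.

E2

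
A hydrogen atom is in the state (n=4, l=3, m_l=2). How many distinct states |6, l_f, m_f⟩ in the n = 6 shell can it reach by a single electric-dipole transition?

E1 requires Δl = ±1, so l_f ∈ {2, 4}; with 0 ≤ l_f ≤ n_f−1 = 5, the allowed l_f values are {2, 4}.
For l_f = 2: m_f ∈ {m_i−1, m_i, m_i+1} ∩ [−2, 2] = {1, 2} → 2 states.
For l_f = 4: m_f ∈ {m_i−1, m_i, m_i+1} ∩ [−4, 4] = {1, 2, 3} → 3 states.
Total: 5.

5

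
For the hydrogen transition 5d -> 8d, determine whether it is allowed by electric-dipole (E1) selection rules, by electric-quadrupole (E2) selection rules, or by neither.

Δl = 2 − 2 = +0; l_i + l_f = 4.
E1 (Δl = ±1): not satisfied.
E2 (Δl = 0,±2, l_i+l_f ≥ 2): satisfied.

E2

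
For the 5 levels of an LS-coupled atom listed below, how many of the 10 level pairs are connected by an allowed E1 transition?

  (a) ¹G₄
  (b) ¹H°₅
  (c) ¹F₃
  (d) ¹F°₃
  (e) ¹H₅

4

(a)–(b): allowed.
(a)–(c): forbidden (parity).
(a)–(d): allowed.
(a)–(e): forbidden (parity).
(b)–(c): forbidden (ΔL, ΔJ).
(b)–(d): forbidden (parity, ΔL, ΔJ).
(b)–(e): allowed.
(c)–(d): allowed.
(c)–(e): forbidden (parity, ΔL, ΔJ).
(d)–(e): forbidden (ΔL, ΔJ).
Allowed pairs: 4 of 10.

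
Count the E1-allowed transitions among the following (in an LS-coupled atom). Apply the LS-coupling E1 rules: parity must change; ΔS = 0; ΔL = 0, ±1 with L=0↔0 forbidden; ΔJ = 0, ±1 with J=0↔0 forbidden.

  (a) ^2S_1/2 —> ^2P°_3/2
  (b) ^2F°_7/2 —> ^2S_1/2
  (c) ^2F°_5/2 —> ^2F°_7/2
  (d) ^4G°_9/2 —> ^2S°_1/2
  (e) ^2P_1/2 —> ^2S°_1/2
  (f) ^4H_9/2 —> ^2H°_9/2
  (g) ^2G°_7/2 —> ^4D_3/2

2

(a) allowed
(b) forbidden (ΔL, ΔJ fail)
(c) forbidden (parity fails)
(d) forbidden (parity, ΔS, ΔL, ΔJ fail)
(e) allowed
(f) forbidden (ΔS fails)
(g) forbidden (ΔS, ΔL, ΔJ fail)
Total allowed: 2 of 7.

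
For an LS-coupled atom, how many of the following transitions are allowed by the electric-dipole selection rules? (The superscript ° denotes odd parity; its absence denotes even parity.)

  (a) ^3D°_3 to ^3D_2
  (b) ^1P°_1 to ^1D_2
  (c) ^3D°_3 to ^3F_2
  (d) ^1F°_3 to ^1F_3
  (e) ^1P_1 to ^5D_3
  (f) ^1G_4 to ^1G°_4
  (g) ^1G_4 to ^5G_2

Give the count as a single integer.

5

(a) allowed
(b) allowed
(c) allowed
(d) allowed
(e) forbidden (parity, ΔS, ΔJ fail)
(f) allowed
(g) forbidden (parity, ΔS, ΔJ fail)
Total allowed: 5 of 7.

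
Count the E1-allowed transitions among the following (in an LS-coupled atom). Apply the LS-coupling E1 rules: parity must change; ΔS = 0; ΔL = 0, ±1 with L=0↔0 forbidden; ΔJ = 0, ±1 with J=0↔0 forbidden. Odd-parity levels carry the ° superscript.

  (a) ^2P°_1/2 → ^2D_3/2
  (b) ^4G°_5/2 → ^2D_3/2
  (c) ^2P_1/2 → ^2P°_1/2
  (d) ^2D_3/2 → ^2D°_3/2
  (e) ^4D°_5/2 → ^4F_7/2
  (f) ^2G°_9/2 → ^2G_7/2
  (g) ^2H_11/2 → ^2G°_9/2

(a) allowed
(b) forbidden (ΔS, ΔL fail)
(c) allowed
(d) allowed
(e) allowed
(f) allowed
(g) allowed
Total allowed: 6 of 7.

6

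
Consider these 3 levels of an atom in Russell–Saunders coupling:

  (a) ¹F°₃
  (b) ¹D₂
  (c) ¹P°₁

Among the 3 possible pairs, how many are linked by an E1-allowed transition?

2

(a)–(b): allowed.
(a)–(c): forbidden (parity, ΔL, ΔJ).
(b)–(c): allowed.
Allowed pairs: 2 of 3.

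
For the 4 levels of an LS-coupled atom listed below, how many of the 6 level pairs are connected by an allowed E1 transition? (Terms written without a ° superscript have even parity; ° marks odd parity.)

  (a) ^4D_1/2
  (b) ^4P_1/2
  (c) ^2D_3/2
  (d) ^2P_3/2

(a)–(b): forbidden (parity).
(a)–(c): forbidden (parity, ΔS).
(a)–(d): forbidden (parity, ΔS).
(b)–(c): forbidden (parity, ΔS).
(b)–(d): forbidden (parity, ΔS).
(c)–(d): forbidden (parity).
Allowed pairs: 0 of 6.

0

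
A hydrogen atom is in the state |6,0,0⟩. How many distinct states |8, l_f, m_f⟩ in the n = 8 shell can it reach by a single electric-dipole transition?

E1 requires Δl = ±1, so l_f ∈ {-1, 1}; with 0 ≤ l_f ≤ n_f−1 = 7, the allowed l_f values are {1}.
For l_f = 1: m_f ∈ {m_i−1, m_i, m_i+1} ∩ [−1, 1] = {-1, 0, 1} → 3 states.
Total: 3.

3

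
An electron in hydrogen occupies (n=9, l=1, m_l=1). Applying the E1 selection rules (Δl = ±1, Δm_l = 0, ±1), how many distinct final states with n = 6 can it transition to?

E1 requires Δl = ±1, so l_f ∈ {0, 2}; with 0 ≤ l_f ≤ n_f−1 = 5, the allowed l_f values are {0, 2}.
For l_f = 0: m_f ∈ {m_i−1, m_i, m_i+1} ∩ [−0, 0] = {0} → 1 state.
For l_f = 2: m_f ∈ {m_i−1, m_i, m_i+1} ∩ [−2, 2] = {0, 1, 2} → 3 states.
Total: 4.

4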